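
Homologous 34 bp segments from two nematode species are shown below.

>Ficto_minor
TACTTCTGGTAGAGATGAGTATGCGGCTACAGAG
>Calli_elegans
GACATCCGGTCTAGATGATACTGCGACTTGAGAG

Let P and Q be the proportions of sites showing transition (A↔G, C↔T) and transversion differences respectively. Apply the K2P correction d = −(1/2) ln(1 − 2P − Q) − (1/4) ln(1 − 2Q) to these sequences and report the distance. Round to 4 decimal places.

The sequences differ at positions 1 (T/G, transversion), 4 (T/A, transversion), 7 (T/C, transition), 11 (A/C, transversion), 12 (G/T, transversion), 19 (G/T, transversion), 20 (T/A, transversion), 21 (A/C, transversion), 26 (G/A, transition), 29 (A/T, transversion), 30 (C/G, transversion).
Of the 11 differences, 2 transitions and 9 transversions over 34 sites: P = 2/34 = 0.058824, Q = 9/34 = 0.264706.
d = −0.5·ln(0.617646) − 0.25·ln(0.470588) = −0.5·(-0.481840) − 0.25·(-0.753772) = 0.4294.

0.4294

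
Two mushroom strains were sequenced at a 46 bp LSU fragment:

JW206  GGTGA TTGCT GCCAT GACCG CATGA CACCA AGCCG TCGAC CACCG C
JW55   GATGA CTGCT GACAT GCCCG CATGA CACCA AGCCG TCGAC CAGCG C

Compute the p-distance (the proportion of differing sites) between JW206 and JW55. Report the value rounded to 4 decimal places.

The sequences differ at positions 2 (G/A), 6 (T/C), 12 (C/A), 17 (A/C), 43 (C/G).
There are 5 differences over 46 sites, so p = 5/46 = 0.1087.

0.1087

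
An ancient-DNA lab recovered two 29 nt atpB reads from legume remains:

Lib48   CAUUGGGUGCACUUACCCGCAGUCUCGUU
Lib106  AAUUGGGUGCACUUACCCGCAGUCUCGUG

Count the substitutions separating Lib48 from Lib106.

2

Mismatches occur at site 1 (C/A), site 29 (U/G).
That gives 2 mismatches out of 29 aligned sites, so the Hamming distance is 2.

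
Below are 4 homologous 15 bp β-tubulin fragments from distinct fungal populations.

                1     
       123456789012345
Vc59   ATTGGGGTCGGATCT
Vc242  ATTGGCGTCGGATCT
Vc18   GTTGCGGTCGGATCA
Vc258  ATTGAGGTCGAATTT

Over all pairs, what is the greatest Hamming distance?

5

Pairwise Hamming distances:
  Vc59 vs Vc242: 1
  Vc59 vs Vc18: 3
  Vc59 vs Vc258: 3
  Vc242 vs Vc18: 4
  Vc242 vs Vc258: 4
  Vc18 vs Vc258: 5
The largest is 5, between Vc18 and Vc258.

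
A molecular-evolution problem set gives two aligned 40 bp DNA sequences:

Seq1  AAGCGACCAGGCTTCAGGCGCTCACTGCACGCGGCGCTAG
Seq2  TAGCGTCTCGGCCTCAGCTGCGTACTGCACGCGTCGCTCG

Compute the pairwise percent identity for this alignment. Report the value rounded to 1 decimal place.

Differing sites — 1:A/T; 6:A/T; 8:C/T; 9:A/C; 13:T/C; 18:G/C; 19:C/T; 22:T/G; 23:C/T; 34:G/T; 39:A/C.
29 of the 40 sites match, so the percent identity is 29/40 × 100 = 72.5%.

72.5%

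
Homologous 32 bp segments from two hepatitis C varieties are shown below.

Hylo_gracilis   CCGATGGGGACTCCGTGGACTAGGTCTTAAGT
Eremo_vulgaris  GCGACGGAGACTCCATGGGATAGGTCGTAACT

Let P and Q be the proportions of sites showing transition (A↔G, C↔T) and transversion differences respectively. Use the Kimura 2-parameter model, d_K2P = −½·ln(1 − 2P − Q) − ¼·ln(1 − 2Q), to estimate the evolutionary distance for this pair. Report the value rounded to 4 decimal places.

The sequences differ at positions 1 (C/G, transversion), 5 (T/C, transition), 8 (G/A, transition), 15 (G/A, transition), 19 (A/G, transition), 20 (C/A, transversion), 27 (T/G, transversion), 31 (G/C, transversion).
Of the 8 differences, 4 transitions and 4 transversions over 32 sites: P = 4/32 = 0.125000, Q = 4/32 = 0.125000.
d = −0.5·ln(0.625000) − 0.25·ln(0.750000) = −0.5·(-0.470004) − 0.25·(-0.287682) = 0.3069.

0.3069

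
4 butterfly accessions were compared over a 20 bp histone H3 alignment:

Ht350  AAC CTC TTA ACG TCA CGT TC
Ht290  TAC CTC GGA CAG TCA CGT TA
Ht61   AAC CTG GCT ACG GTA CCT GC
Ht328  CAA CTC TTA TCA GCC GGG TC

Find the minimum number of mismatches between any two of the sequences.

Pairwise Hamming distances:
  Ht350 vs Ht290: 6
  Ht350 vs Ht61: 8
  Ht350 vs Ht328: 8
  Ht290 vs Ht61: 11
  Ht290 vs Ht328: 12
  Ht61 vs Ht328: 14
The smallest is 6, between Ht350 and Ht290.

6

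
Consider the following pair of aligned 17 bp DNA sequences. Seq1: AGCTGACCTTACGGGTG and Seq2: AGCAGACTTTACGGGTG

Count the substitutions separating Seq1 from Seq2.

The sequences differ at positions 4 (T/A), 8 (C/T).
That gives 2 mismatches out of 17 aligned sites, so the Hamming distance is 2.

2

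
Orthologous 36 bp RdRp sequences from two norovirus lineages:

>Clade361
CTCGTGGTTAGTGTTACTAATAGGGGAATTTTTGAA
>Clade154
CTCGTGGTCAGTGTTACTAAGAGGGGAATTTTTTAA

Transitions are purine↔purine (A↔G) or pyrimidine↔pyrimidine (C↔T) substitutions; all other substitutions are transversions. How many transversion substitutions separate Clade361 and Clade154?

2

Mismatches occur at site 9 (T↔C, transition), site 21 (T↔G, transversion), site 34 (G↔T, transversion).
Of the 3 differences, 1 transition and 2 transversions, so the answer is 2.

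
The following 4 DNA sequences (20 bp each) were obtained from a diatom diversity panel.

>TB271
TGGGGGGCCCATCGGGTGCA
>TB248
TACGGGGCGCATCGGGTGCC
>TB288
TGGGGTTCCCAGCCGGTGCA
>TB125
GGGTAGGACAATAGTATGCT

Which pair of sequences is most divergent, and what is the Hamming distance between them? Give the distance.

Pairwise Hamming distances:
  TB271 vs TB248: 4
  TB271 vs TB288: 4
  TB271 vs TB125: 9
  TB248 vs TB288: 8
  TB248 vs TB125: 12
  TB288 vs TB125: 13
The largest is 13, between TB288 and TB125.

13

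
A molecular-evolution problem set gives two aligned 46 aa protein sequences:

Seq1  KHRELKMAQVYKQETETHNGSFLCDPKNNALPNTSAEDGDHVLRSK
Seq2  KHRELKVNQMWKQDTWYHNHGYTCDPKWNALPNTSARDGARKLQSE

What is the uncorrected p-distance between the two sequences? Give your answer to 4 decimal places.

Differing sites — 7:M/V; 8:A/N; 10:V/M; 11:Y/W; 14:E/D; 16:E/W; 17:T/Y; 20:G/H; 21:S/G; 22:F/Y; 23:L/T; 28:N/W; 37:E/R; 40:D/A; 41:H/R; 42:V/K; 44:R/Q; 46:K/E.
There are 18 differences over 46 sites, so p = 18/46 = 0.3913.

0.3913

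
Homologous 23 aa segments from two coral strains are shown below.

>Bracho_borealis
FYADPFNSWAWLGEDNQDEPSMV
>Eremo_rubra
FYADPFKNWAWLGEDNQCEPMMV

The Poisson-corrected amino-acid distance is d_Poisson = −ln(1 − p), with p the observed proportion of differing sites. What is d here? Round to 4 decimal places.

0.1911

The sequences differ at positions 7 (N/K), 8 (S/N), 18 (D/C), 21 (S/M).
p = 4/23 = 0.173913.
d = −ln(1 − 0.173913) = −ln(0.826087) = 0.1911.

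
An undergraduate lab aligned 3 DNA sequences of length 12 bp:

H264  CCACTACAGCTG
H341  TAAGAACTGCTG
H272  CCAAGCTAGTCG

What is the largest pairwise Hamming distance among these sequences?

9

Pairwise Hamming distances:
  H264 vs H341: 5
  H264 vs H272: 6
  H341 vs H272: 9
The largest is 9, between H341 and H272.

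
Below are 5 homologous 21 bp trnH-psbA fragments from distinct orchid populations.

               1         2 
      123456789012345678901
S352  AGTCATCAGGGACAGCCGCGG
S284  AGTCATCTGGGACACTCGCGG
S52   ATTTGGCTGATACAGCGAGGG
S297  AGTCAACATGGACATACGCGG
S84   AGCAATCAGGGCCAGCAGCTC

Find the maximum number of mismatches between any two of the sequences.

14

Pairwise Hamming distances:
  S352 vs S284: 3
  S352 vs S52: 10
  S352 vs S297: 4
  S352 vs S84: 6
  S284 vs S52: 11
  S284 vs S297: 5
  S284 vs S84: 9
  S52 vs S297: 13
  S52 vs S84: 14
  S297 vs S84: 10
The largest is 14, between S52 and S84.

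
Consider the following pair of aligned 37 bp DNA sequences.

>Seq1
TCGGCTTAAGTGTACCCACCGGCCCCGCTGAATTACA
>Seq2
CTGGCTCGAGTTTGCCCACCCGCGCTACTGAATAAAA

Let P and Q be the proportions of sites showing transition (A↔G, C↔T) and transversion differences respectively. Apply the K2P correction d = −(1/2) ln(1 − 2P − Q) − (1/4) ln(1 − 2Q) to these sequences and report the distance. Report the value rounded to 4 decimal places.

Differing sites — 1:T/C (Ti); 2:C/T (Ti); 7:T/C (Ti); 8:A/G (Ti); 12:G/T (Tv); 14:A/G (Ti); 21:G/C (Tv); 24:C/G (Tv); 26:C/T (Ti); 27:G/A (Ti); 34:T/A (Tv); 36:C/A (Tv).
Of the 12 differences, 7 transitions and 5 transversions over 37 sites: P = 7/37 = 0.189189, Q = 5/37 = 0.135135.
d = −0.5·ln(0.486487) − 0.25·ln(0.729730) = −0.5·(-0.720545) − 0.25·(-0.315081) = 0.4390.

0.4390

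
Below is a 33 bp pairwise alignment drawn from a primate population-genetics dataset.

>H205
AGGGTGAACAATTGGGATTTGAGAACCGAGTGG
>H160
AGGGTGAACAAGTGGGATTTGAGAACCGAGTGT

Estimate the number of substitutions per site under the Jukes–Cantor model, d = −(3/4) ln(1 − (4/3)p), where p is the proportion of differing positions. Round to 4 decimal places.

Mismatches occur at site 12 (T/G), site 33 (G/T).
p = 2/33 = 0.060606.
d = −0.75 · ln(1 − (4/3)·0.060606) = −0.75 · ln(0.919192) = −0.75 · (-0.084260) = 0.0632.

0.0632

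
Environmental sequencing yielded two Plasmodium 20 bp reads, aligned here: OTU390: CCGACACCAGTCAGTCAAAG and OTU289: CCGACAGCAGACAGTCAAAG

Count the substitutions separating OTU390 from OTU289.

2

Mismatches occur at site 7 (C→G), site 11 (T→A).
That gives 2 mismatches out of 20 aligned sites, so the Hamming distance is 2.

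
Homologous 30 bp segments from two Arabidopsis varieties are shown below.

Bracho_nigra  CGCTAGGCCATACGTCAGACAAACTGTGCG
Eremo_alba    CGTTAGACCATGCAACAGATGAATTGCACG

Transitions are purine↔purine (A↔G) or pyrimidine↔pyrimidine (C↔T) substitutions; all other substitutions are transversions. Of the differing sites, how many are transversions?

1

Mismatches occur at site 3 (C↔T, transition), site 7 (G↔A, transition), site 12 (A↔G, transition), site 14 (G↔A, transition), site 15 (T↔A, transversion), site 20 (C↔T, transition), site 21 (A↔G, transition), site 24 (C↔T, transition), site 27 (T↔C, transition), site 28 (G↔A, transition).
Of the 10 differences, 9 transitions and 1 transversion, so the answer is 1.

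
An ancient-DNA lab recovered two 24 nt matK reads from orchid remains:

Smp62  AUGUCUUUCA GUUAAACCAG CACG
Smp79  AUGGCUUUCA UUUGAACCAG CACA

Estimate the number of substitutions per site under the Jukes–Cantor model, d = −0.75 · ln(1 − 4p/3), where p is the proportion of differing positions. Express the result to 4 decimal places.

0.1885

Mismatches occur at site 4 (U↔G), site 11 (G↔U), site 14 (A↔G), site 24 (G↔A).
p = 4/24 = 0.166667.
d = −0.75 · ln(1 − (4/3)·0.166667) = −0.75 · ln(0.777777) = −0.75 · (-0.251315) = 0.1885.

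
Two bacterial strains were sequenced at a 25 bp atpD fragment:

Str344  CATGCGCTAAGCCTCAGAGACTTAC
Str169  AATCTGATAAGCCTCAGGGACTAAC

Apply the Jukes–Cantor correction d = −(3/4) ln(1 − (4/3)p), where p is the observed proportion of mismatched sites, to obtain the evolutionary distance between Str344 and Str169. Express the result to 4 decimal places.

0.2892

Differing sites — 1:C/A; 4:G/C; 5:C/T; 7:C/A; 18:A/G; 23:T/A.
p = 6/25 = 0.240000.
d = −0.75 · ln(1 − (4/3)·0.240000) = −0.75 · ln(0.680000) = −0.75 · (-0.385662) = 0.2892.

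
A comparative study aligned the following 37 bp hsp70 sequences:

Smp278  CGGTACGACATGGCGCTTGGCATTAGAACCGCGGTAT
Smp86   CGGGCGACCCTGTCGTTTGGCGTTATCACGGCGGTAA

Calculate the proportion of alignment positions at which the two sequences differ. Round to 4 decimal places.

Differing sites — 4:T/G; 5:A/C; 6:C/G; 7:G/A; 8:A/C; 10:A/C; 13:G/T; 16:C/T; 22:A/G; 26:G/T; 27:A/C; 30:C/G; 37:T/A.
There are 13 differences over 37 sites, so p = 13/37 = 0.3514.

0.3514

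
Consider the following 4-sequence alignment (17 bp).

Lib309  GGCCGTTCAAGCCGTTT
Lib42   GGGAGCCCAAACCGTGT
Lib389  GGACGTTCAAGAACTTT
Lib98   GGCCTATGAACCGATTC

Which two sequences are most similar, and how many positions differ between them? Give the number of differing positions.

4

Pairwise Hamming distances:
  Lib309 vs Lib42: 6
  Lib309 vs Lib389: 4
  Lib309 vs Lib98: 7
  Lib42 vs Lib389: 9
  Lib42 vs Lib98: 11
  Lib389 vs Lib98: 9
The smallest is 4, between Lib309 and Lib389.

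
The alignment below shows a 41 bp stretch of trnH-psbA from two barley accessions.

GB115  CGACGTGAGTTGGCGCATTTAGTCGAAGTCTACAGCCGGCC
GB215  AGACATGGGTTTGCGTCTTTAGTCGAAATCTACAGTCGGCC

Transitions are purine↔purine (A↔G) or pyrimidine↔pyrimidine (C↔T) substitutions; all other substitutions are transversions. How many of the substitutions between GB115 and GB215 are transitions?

The sequences differ at positions 1 (C/A, transversion), 5 (G/A, transition), 8 (A/G, transition), 12 (G/T, transversion), 16 (C/T, transition), 17 (A/C, transversion), 28 (G/A, transition), 36 (C/T, transition).
Of the 8 differences, 5 transitions and 3 transversions, so the answer is 5.

5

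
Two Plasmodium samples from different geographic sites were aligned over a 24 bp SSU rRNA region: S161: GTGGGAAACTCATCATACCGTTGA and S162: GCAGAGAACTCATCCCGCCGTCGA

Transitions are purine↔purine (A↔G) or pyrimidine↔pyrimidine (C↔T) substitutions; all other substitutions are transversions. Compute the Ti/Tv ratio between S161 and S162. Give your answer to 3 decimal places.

Differing sites — 2:T/C (Ti); 3:G/A (Ti); 5:G/A (Ti); 6:A/G (Ti); 15:A/C (Tv); 16:T/C (Ti); 17:A/G (Ti); 22:T/C (Ti).
Of the 8 differences, 7 transitions and 1 transversion, so Ti/Tv = 7/1 = 7.000.

7.000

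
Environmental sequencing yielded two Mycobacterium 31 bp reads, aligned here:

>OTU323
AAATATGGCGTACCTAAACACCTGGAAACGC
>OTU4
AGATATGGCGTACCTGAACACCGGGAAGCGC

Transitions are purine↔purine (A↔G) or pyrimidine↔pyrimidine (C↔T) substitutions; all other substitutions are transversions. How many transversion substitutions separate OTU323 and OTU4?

Mismatches occur at site 2 (A↔G, transition), site 16 (A↔G, transition), site 23 (T↔G, transversion), site 28 (A↔G, transition).
Of the 4 differences, 3 transitions and 1 transversion, so the answer is 1.

1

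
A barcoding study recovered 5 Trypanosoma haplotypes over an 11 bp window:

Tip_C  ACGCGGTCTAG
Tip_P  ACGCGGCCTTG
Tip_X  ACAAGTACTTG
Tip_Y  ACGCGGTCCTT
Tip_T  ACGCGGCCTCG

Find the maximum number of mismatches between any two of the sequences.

Pairwise Hamming distances:
  Tip_C vs Tip_P: 2
  Tip_C vs Tip_X: 5
  Tip_C vs Tip_Y: 3
  Tip_C vs Tip_T: 2
  Tip_P vs Tip_X: 4
  Tip_P vs Tip_Y: 3
  Tip_P vs Tip_T: 1
  Tip_X vs Tip_Y: 6
  Tip_X vs Tip_T: 5
  Tip_Y vs Tip_T: 4
The largest is 6, between Tip_X and Tip_Y.

6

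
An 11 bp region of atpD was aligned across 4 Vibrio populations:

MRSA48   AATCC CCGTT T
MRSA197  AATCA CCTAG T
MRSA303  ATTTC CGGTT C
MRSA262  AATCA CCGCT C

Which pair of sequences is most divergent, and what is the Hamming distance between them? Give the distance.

Pairwise Hamming distances:
  MRSA48 vs MRSA197: 4
  MRSA48 vs MRSA303: 4
  MRSA48 vs MRSA262: 3
  MRSA197 vs MRSA303: 8
  MRSA197 vs MRSA262: 4
  MRSA303 vs MRSA262: 5
The largest is 8, between MRSA197 and MRSA303.

8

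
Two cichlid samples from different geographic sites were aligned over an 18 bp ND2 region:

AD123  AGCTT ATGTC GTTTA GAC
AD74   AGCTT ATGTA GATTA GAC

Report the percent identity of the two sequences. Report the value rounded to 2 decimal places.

Differing sites — 10:C/A; 12:T/A.
16 of the 18 sites match, so the percent identity is 16/18 × 100 = 88.89%.

88.89%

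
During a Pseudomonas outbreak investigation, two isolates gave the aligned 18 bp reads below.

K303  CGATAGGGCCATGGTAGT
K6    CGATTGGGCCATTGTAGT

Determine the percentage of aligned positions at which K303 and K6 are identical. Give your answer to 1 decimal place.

Mismatches occur at site 5 (A/T), site 13 (G/T).
16 of the 18 sites match, so the percent identity is 16/18 × 100 = 88.9%.

88.9%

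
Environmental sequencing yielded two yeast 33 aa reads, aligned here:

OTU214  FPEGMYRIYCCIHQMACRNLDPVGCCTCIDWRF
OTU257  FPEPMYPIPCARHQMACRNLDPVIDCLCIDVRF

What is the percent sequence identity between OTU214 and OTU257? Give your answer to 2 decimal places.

Differing sites — 4:G/P; 7:R/P; 9:Y/P; 11:C/A; 12:I/R; 24:G/I; 25:C/D; 27:T/L; 31:W/V.
24 of the 33 sites match, so the percent identity is 24/33 × 100 = 72.73%.

72.73%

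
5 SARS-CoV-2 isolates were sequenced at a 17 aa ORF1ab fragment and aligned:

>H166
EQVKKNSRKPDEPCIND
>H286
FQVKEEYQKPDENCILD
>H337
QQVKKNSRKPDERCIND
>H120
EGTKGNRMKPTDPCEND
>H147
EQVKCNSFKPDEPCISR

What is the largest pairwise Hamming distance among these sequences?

Pairwise Hamming distances:
  H166 vs H286: 7
  H166 vs H337: 2
  H166 vs H120: 8
  H166 vs H147: 4
  H286 vs H337: 7
  H286 vs H120: 12
  H286 vs H147: 8
  H337 vs H120: 10
  H337 vs H147: 6
  H120 vs H147: 10
The largest is 12, between H286 and H120.

12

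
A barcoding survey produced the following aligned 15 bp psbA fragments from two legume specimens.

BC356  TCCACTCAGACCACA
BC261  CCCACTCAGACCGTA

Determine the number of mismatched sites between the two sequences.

3

Differing sites — 1:T/C; 13:A/G; 14:C/T.
That gives 3 mismatches out of 15 aligned sites, so the Hamming distance is 3.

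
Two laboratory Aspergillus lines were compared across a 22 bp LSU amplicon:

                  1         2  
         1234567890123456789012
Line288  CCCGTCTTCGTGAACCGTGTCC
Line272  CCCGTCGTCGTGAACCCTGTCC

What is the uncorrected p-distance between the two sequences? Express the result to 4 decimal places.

Mismatches occur at site 7 (T↔G), site 17 (G↔C).
There are 2 differences over 22 sites, so p = 2/22 = 0.0909.

0.0909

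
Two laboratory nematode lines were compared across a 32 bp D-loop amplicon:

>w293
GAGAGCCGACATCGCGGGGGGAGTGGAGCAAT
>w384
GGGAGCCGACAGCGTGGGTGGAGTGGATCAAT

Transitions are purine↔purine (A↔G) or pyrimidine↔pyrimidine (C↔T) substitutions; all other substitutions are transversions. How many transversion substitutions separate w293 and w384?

Mismatches occur at site 2 (A→G, transition), site 12 (T→G, transversion), site 15 (C→T, transition), site 19 (G→T, transversion), site 28 (G→T, transversion).
Of the 5 differences, 2 transitions and 3 transversions, so the answer is 3.

3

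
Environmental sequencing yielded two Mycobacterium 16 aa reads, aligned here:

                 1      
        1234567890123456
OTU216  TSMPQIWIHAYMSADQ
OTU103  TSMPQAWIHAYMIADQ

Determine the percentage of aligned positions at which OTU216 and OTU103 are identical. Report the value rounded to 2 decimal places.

87.50%

The sequences differ at positions 6 (I/A), 13 (S/I).
14 of the 16 sites match, so the percent identity is 14/16 × 100 = 87.50%.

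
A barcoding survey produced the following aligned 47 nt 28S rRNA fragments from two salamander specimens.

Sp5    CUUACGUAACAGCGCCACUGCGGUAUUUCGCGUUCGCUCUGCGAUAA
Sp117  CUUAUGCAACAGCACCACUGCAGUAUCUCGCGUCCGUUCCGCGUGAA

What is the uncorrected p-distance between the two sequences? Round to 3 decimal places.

Differing sites — 5:C/U; 7:U/C; 14:G/A; 22:G/A; 27:U/C; 34:U/C; 37:C/U; 40:U/C; 44:A/U; 45:U/G.
There are 10 differences over 47 sites, so p = 10/47 = 0.213.

0.213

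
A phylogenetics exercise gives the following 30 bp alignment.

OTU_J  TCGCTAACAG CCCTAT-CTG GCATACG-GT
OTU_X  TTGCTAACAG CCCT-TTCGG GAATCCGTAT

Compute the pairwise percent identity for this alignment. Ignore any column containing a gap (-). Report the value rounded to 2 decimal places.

Excluding the 3 gap columns leaves 27 comparable sites.
The sequences differ at positions 2 (C/T), 19 (T/G), 22 (C/A), 25 (A/C), 29 (G/A).
22 of the 27 comparable sites match, so the percent identity is 22/27 × 100 = 81.48%.

81.48%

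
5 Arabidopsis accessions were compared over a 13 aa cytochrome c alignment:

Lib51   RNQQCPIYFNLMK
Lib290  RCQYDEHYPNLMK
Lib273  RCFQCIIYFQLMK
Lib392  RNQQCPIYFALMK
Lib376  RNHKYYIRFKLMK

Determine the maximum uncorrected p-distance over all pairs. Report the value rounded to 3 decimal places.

0.692

Pairwise Hamming distances:
  Lib51 vs Lib290: 6
  Lib51 vs Lib273: 4
  Lib51 vs Lib392: 1
  Lib51 vs Lib376: 6
  Lib290 vs Lib273: 7
  Lib290 vs Lib392: 7
  Lib290 vs Lib376: 9
  Lib273 vs Lib392: 4
  Lib273 vs Lib376: 7
  Lib392 vs Lib376: 6
The largest is 9 mismatches, between Lib290 and Lib376; p = 9/13 = 0.692.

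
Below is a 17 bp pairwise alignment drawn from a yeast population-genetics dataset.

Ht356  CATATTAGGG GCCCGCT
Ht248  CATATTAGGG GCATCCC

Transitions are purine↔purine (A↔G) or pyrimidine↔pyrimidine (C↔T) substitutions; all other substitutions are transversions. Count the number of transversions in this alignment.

Mismatches occur at site 13 (C/A, transversion), site 14 (C/T, transition), site 15 (G/C, transversion), site 17 (T/C, transition).
Of the 4 differences, 2 transitions and 2 transversions, so the answer is 2.

2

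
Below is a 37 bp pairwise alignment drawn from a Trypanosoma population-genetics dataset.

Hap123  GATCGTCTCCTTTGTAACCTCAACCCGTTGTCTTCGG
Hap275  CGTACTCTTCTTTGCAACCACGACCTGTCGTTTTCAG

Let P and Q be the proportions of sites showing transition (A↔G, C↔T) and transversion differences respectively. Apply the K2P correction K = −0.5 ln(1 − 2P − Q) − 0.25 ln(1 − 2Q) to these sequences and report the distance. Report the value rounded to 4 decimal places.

Differing sites — 1:G/C (Tv); 2:A/G (Ti); 4:C/A (Tv); 5:G/C (Tv); 9:C/T (Ti); 15:T/C (Ti); 20:T/A (Tv); 22:A/G (Ti); 26:C/T (Ti); 29:T/C (Ti); 32:C/T (Ti); 36:G/A (Ti).
Of the 12 differences, 8 transitions and 4 transversions over 37 sites: P = 8/37 = 0.216216, Q = 4/37 = 0.108108.
d = −0.5·ln(0.459460) − 0.25·ln(0.783784) = −0.5·(-0.777703) − 0.25·(-0.243622) = 0.4498.

0.4498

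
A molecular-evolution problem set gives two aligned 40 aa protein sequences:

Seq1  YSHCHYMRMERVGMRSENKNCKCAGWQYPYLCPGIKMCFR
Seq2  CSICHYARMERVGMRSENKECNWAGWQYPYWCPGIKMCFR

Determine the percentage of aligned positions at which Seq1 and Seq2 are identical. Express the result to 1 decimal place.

Mismatches occur at site 1 (Y↔C), site 3 (H↔I), site 7 (M↔A), site 20 (N↔E), site 22 (K↔N), site 23 (C↔W), site 31 (L↔W).
33 of the 40 sites match, so the percent identity is 33/40 × 100 = 82.5%.

82.5%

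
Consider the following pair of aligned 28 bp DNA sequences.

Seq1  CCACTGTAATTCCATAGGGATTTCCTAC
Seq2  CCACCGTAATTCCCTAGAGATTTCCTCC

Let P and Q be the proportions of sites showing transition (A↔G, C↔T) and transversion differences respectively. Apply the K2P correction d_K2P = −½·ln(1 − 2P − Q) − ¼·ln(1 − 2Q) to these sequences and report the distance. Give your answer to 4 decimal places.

Differing sites — 5:T/C (Ti); 14:A/C (Tv); 18:G/A (Ti); 27:A/C (Tv).
Of the 4 differences, 2 transitions and 2 transversions over 28 sites: P = 2/28 = 0.071429, Q = 2/28 = 0.071429.
d = −0.5·ln(0.785713) − 0.25·ln(0.857142) = −0.5·(-0.241164) − 0.25·(-0.154152) = 0.1591.

0.1591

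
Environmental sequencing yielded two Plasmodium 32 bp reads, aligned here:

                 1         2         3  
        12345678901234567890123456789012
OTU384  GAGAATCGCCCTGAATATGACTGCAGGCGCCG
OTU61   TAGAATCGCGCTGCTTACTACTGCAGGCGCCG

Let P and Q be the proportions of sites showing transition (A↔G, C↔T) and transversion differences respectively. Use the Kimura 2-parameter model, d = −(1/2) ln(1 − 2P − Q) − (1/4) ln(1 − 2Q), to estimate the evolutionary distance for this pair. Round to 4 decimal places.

0.2171

Differing sites — 1:G/T (Tv); 10:C/G (Tv); 14:A/C (Tv); 15:A/T (Tv); 18:T/C (Ti); 19:G/T (Tv).
Of the 6 differences, 1 transition and 5 transversions over 32 sites: P = 1/32 = 0.031250, Q = 5/32 = 0.156250.
d = −0.5·ln(0.781250) − 0.25·ln(0.687500) = −0.5·(-0.246860) − 0.25·(-0.374693) = 0.2171.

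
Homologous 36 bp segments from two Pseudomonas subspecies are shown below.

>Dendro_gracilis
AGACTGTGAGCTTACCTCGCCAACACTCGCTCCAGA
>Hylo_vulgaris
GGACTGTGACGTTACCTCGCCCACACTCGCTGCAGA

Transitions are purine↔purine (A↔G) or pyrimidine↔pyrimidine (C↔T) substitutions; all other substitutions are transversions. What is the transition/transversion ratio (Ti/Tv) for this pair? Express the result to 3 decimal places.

0.250

Mismatches occur at site 1 (A→G, transition), site 10 (G→C, transversion), site 11 (C→G, transversion), site 22 (A→C, transversion), site 32 (C→G, transversion).
Of the 5 differences, 1 transition and 4 transversions, so Ti/Tv = 1/4 = 0.250.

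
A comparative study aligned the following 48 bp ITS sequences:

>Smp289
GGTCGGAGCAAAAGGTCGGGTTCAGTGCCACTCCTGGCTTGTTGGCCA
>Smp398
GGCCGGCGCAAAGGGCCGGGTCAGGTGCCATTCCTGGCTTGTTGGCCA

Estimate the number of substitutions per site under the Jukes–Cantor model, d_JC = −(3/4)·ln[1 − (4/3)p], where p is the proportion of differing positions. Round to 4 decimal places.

0.1885

Differing sites — 3:T/C; 7:A/C; 13:A/G; 16:T/C; 22:T/C; 23:C/A; 24:A/G; 31:C/T.
p = 8/48 = 0.166667.
d = −0.75 · ln(1 − (4/3)·0.166667) = −0.75 · ln(0.777777) = −0.75 · (-0.251315) = 0.1885.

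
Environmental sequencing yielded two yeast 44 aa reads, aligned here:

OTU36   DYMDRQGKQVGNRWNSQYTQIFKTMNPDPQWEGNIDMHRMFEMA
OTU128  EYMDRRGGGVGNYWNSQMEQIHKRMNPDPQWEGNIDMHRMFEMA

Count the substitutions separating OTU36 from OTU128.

9

Mismatches occur at site 1 (D↔E), site 6 (Q↔R), site 8 (K↔G), site 9 (Q↔G), site 13 (R↔Y), site 18 (Y↔M), site 19 (T↔E), site 22 (F↔H), site 24 (T↔R).
That gives 9 mismatches out of 44 aligned sites, so the Hamming distance is 9.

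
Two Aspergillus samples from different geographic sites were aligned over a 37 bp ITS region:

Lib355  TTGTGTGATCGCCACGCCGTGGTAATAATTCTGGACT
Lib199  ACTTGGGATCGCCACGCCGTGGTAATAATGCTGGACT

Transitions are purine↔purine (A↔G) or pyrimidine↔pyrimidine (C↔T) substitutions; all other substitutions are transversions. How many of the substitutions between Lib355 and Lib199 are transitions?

1

Differing sites — 1:T/A (Tv); 2:T/C (Ti); 3:G/T (Tv); 6:T/G (Tv); 30:T/G (Tv).
Of the 5 differences, 1 transition and 4 transversions, so the answer is 1.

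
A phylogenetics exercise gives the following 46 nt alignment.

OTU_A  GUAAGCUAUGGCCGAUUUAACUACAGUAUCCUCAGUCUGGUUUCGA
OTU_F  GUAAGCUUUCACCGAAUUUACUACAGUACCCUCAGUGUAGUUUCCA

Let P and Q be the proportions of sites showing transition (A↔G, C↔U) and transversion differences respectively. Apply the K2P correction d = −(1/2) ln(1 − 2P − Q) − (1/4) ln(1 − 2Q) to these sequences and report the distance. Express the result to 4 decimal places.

The sequences differ at positions 8 (A/U, transversion), 10 (G/C, transversion), 11 (G/A, transition), 16 (U/A, transversion), 19 (A/U, transversion), 29 (U/C, transition), 37 (C/G, transversion), 39 (G/A, transition), 45 (G/C, transversion).
Of the 9 differences, 3 transitions and 6 transversions over 46 sites: P = 3/46 = 0.065217, Q = 6/46 = 0.130435.
d = −0.5·ln(0.739131) − 0.25·ln(0.739130) = −0.5·(-0.302280) − 0.25·(-0.302281) = 0.2267.

0.2267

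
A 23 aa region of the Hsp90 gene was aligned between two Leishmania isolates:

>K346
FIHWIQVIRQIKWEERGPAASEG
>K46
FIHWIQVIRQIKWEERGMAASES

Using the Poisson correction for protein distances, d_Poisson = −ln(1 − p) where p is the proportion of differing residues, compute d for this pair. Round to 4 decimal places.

0.0910

The sequences differ at positions 18 (P/M), 23 (G/S).
p = 2/23 = 0.086957.
d = −ln(1 − 0.086957) = −ln(0.913043) = 0.0910.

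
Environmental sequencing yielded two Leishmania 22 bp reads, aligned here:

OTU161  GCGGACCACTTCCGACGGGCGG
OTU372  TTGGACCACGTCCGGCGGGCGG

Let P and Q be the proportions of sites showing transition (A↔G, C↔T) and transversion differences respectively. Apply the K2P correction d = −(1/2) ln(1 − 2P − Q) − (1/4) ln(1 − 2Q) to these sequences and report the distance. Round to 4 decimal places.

0.2094

The sequences differ at positions 1 (G/T, transversion), 2 (C/T, transition), 10 (T/G, transversion), 15 (A/G, transition).
Of the 4 differences, 2 transitions and 2 transversions over 22 sites: P = 2/22 = 0.090909, Q = 2/22 = 0.090909.
d = −0.5·ln(0.727273) − 0.25·ln(0.818182) = −0.5·(-0.318453) − 0.25·(-0.200670) = 0.2094.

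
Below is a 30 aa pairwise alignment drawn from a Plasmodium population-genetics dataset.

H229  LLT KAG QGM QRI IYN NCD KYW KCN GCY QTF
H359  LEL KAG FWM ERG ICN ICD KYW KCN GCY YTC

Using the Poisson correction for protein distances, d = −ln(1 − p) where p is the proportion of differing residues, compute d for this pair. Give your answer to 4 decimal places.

0.4055

The sequences differ at positions 2 (L/E), 3 (T/L), 7 (Q/F), 8 (G/W), 10 (Q/E), 12 (I/G), 14 (Y/C), 16 (N/I), 28 (Q/Y), 30 (F/C).
p = 10/30 = 0.333333.
d = −ln(1 − 0.333333) = −ln(0.666667) = 0.4055.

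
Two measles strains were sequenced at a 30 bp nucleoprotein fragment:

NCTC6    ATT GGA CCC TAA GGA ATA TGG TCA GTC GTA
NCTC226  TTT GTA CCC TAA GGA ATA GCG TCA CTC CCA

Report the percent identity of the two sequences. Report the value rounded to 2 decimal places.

Mismatches occur at site 1 (A/T), site 5 (G/T), site 19 (T/G), site 20 (G/C), site 25 (G/C), site 28 (G/C), site 29 (T/C).
23 of the 30 sites match, so the percent identity is 23/30 × 100 = 76.67%.

76.67%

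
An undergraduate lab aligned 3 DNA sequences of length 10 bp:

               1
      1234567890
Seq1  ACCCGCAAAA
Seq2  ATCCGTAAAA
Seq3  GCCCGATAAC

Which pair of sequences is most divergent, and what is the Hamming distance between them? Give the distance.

5

Pairwise Hamming distances:
  Seq1 vs Seq2: 2
  Seq1 vs Seq3: 4
  Seq2 vs Seq3: 5
The largest is 5, between Seq2 and Seq3.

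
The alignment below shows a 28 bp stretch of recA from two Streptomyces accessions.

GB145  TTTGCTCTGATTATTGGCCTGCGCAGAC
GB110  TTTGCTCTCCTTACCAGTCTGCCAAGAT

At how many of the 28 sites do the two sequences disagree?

Differing sites — 9:G/C; 10:A/C; 14:T/C; 15:T/C; 16:G/A; 18:C/T; 23:G/C; 24:C/A; 28:C/T.
That gives 9 mismatches out of 28 aligned sites, so the Hamming distance is 9.

9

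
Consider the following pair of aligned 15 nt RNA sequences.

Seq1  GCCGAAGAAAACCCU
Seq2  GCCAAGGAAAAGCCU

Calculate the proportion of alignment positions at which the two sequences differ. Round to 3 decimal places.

0.200

Mismatches occur at site 4 (G↔A), site 6 (A↔G), site 12 (C↔G).
There are 3 differences over 15 sites, so p = 3/15 = 0.200.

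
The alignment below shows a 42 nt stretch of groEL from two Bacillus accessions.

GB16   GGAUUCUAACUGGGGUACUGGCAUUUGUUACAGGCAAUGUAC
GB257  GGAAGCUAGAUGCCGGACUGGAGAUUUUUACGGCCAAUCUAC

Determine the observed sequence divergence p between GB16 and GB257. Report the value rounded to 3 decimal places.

The sequences differ at positions 4 (U/A), 5 (U/G), 9 (A/G), 10 (C/A), 13 (G/C), 14 (G/C), 16 (U/G), 22 (C/A), 23 (A/G), 24 (U/A), 27 (G/U), 32 (A/G), 34 (G/C), 39 (G/C).
There are 14 differences over 42 sites, so p = 14/42 = 0.333.

0.333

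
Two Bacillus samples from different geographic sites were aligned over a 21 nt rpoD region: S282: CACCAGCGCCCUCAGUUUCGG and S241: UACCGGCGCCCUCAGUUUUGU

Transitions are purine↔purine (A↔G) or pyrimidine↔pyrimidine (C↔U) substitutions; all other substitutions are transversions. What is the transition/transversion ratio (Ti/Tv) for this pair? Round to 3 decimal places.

Mismatches occur at site 1 (C↔U, transition), site 5 (A↔G, transition), site 19 (C↔U, transition), site 21 (G↔U, transversion).
Of the 4 differences, 3 transitions and 1 transversion, so Ti/Tv = 3/1 = 3.000.

3.000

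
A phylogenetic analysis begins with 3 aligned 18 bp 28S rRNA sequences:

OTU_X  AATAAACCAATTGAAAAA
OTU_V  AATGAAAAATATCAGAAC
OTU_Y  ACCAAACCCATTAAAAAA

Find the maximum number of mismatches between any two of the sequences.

11

Pairwise Hamming distances:
  OTU_X vs OTU_V: 8
  OTU_X vs OTU_Y: 4
  OTU_V vs OTU_Y: 11
The largest is 11, between OTU_V and OTU_Y.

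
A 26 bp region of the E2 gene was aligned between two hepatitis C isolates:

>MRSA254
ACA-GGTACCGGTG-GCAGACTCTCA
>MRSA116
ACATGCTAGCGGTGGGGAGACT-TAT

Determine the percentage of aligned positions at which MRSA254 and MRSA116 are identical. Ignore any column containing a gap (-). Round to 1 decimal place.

Excluding the 3 gap columns leaves 23 comparable sites.
Mismatches occur at site 6 (G/C), site 9 (C/G), site 17 (C/G), site 25 (C/A), site 26 (A/T).
18 of the 23 comparable sites match, so the percent identity is 18/23 × 100 = 78.3%.

78.3%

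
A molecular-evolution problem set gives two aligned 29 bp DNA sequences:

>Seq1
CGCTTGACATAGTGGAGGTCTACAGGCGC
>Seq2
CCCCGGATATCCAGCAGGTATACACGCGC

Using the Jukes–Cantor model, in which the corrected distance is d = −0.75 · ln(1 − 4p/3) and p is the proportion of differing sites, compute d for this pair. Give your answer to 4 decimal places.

0.4618

Mismatches occur at site 2 (G↔C), site 4 (T↔C), site 5 (T↔G), site 8 (C↔T), site 11 (A↔C), site 12 (G↔C), site 13 (T↔A), site 15 (G↔C), site 20 (C↔A), site 25 (G↔C).
p = 10/29 = 0.344828.
d = −0.75 · ln(1 − (4/3)·0.344828) = −0.75 · ln(0.540229) = −0.75 · (-0.615762) = 0.4618.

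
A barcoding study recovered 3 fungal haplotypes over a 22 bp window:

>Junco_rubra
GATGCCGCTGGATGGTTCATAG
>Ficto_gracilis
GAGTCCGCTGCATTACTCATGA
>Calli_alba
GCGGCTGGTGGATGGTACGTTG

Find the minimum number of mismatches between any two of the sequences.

Pairwise Hamming distances:
  Junco_rubra vs Ficto_gracilis: 8
  Junco_rubra vs Calli_alba: 7
  Ficto_gracilis vs Calli_alba: 12
The smallest is 7, between Junco_rubra and Calli_alba.

7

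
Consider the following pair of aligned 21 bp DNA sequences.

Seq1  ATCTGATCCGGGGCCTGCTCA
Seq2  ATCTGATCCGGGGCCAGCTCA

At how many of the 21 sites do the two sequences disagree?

1

A single mismatch occurs at site 16 (T↔A).
That gives 1 mismatch out of 21 aligned sites, so the Hamming distance is 1.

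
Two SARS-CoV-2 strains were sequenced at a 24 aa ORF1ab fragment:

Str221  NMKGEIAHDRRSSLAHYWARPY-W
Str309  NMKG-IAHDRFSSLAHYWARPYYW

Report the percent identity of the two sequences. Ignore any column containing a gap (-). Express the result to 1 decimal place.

95.5%

Excluding the 2 gap columns leaves 22 comparable sites.
The sequences differ at position 11 (R/F).
21 of the 22 comparable sites match, so the percent identity is 21/22 × 100 = 95.5%.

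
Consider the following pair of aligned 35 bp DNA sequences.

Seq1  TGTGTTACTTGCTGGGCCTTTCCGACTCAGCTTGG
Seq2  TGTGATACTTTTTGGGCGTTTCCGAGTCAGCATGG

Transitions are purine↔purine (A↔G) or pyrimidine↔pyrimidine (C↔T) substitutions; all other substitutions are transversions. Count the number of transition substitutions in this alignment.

Mismatches occur at site 5 (T/A, transversion), site 11 (G/T, transversion), site 12 (C/T, transition), site 18 (C/G, transversion), site 26 (C/G, transversion), site 32 (T/A, transversion).
Of the 6 differences, 1 transition and 5 transversions, so the answer is 1.

1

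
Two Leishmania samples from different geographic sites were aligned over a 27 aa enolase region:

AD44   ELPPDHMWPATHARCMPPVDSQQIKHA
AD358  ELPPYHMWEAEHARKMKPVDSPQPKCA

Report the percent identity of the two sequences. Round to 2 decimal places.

The sequences differ at positions 5 (D/Y), 9 (P/E), 11 (T/E), 15 (C/K), 17 (P/K), 22 (Q/P), 24 (I/P), 26 (H/C).
19 of the 27 sites match, so the percent identity is 19/27 × 100 = 70.37%.

70.37%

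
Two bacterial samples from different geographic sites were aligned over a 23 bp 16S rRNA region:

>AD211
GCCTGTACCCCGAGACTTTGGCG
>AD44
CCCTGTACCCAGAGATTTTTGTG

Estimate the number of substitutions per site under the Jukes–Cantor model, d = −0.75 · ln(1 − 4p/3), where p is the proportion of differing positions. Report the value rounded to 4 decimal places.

Differing sites — 1:G/C; 11:C/A; 16:C/T; 20:G/T; 22:C/T.
p = 5/23 = 0.217391.
d = −0.75 · ln(1 − (4/3)·0.217391) = −0.75 · ln(0.710145) = −0.75 · (-0.342286) = 0.2567.

0.2567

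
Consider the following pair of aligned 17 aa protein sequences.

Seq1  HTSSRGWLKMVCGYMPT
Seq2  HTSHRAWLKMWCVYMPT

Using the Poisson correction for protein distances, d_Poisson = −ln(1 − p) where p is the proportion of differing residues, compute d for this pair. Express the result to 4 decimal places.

0.2683

Differing sites — 4:S/H; 6:G/A; 11:V/W; 13:G/V.
p = 4/17 = 0.235294.
d = −ln(1 − 0.235294) = −ln(0.764706) = 0.2683.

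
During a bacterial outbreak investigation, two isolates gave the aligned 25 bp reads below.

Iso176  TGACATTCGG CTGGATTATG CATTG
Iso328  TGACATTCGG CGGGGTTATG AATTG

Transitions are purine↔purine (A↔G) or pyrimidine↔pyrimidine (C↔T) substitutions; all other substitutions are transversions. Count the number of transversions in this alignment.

The sequences differ at positions 12 (T/G, transversion), 15 (A/G, transition), 21 (C/A, transversion).
Of the 3 differences, 1 transition and 2 transversions, so the answer is 2.

2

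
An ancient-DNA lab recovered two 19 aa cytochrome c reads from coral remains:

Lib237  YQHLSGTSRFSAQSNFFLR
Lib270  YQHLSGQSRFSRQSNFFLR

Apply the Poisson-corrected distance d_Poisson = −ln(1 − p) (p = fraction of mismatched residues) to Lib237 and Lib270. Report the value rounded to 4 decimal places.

The sequences differ at positions 7 (T/Q), 12 (A/R).
p = 2/19 = 0.105263.
d = −ln(1 − 0.105263) = −ln(0.894737) = 0.1112.

0.1112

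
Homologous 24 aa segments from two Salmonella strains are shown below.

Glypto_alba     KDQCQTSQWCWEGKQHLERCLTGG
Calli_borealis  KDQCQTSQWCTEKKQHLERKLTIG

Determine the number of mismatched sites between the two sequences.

The sequences differ at positions 11 (W/T), 13 (G/K), 20 (C/K), 23 (G/I).
That gives 4 mismatches out of 24 aligned sites, so the Hamming distance is 4.

4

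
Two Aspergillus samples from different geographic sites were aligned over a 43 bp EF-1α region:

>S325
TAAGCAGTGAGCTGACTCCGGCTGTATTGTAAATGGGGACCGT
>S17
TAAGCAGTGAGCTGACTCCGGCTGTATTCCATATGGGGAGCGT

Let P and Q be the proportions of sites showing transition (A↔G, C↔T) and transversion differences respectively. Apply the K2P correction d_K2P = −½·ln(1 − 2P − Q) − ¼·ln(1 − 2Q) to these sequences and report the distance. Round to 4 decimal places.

0.0994

Differing sites — 29:G/C (Tv); 30:T/C (Ti); 32:A/T (Tv); 40:C/G (Tv).
Of the 4 differences, 1 transition and 3 transversions over 43 sites: P = 1/43 = 0.023256, Q = 3/43 = 0.069767.
d = −0.5·ln(0.883721) − 0.25·ln(0.860466) = −0.5·(-0.123614) − 0.25·(-0.150281) = 0.0994.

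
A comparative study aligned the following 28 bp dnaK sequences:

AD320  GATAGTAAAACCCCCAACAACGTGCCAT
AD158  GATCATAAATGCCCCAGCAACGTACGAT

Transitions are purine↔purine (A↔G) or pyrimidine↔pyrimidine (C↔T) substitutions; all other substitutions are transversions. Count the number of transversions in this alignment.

4

The sequences differ at positions 4 (A/C, transversion), 5 (G/A, transition), 10 (A/T, transversion), 11 (C/G, transversion), 17 (A/G, transition), 24 (G/A, transition), 26 (C/G, transversion).
Of the 7 differences, 3 transitions and 4 transversions, so the answer is 4.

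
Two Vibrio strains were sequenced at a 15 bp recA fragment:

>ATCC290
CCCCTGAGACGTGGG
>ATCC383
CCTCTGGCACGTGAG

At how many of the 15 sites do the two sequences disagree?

4

Differing sites — 3:C/T; 7:A/G; 8:G/C; 14:G/A.
That gives 4 mismatches out of 15 aligned sites, so the Hamming distance is 4.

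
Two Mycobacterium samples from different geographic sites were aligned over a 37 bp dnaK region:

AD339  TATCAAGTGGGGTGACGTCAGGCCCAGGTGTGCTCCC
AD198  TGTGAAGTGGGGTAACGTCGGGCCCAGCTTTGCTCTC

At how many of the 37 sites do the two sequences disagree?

Differing sites — 2:A/G; 4:C/G; 14:G/A; 20:A/G; 28:G/C; 30:G/T; 36:C/T.
That gives 7 mismatches out of 37 aligned sites, so the Hamming distance is 7.

7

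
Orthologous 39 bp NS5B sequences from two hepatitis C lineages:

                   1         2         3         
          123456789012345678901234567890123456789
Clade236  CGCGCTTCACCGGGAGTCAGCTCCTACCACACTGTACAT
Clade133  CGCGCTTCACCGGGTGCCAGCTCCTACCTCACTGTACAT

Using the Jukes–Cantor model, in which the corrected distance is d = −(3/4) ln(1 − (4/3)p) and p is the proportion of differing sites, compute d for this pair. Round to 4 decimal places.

Mismatches occur at site 15 (A→T), site 17 (T→C), site 29 (A→T).
p = 3/39 = 0.076923.
d = −0.75 · ln(1 − (4/3)·0.076923) = −0.75 · ln(0.897436) = −0.75 · (-0.108213) = 0.0812.

0.0812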